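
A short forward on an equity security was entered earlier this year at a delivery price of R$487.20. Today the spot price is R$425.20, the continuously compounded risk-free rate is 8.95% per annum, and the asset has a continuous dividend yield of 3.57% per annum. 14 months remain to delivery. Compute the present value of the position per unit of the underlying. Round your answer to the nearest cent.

R$31.04

Current fair forward for the remaining 14 months: F = S·e^((r − q)·T), (r − q) = 0.0895 − 0.0357 = 0.0538
F = 425.20 · e^(0.0538 × 14/12) = 425.20 × 1.064778 = 452.7436
Value of long forward = (F − K)·e^(−rT) = (452.7436 − 487.20) · e^(−0.0895·14/12)
= -34.4564 × 0.900850 = -31.04
Short position value = −(long value) = R$31.04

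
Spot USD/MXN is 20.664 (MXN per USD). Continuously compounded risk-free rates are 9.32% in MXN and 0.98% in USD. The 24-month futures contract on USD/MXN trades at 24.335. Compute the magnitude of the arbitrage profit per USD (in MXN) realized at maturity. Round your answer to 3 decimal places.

Fair futures: F* = S·e^(carry·T), with carry = (r_MXN − r_USD) = 0.0932 − 0.0098 = 0.0834
F* = 20.664 · e^(0.0834 × 24/12) = 20.664 · e^0.166800 = 20.664 × 1.181518 = 24.4149
Market 24.335 < fair 24.4149: forward underpriced → reverse cash-and-carry (short spot, go long the forward).
At maturity, profit = |F_mkt − F*| = |24.335 − 24.4149| = 0.080 per USD (in MXN)

0.080 per USD (in MXN)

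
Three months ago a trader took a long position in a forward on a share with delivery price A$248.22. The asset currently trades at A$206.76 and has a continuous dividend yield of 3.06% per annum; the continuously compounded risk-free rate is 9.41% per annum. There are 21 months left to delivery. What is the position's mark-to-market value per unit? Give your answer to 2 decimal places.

Current fair forward for the remaining 21 months: F = S·e^((r − q)·T), (r − q) = 0.0941 − 0.0306 = 0.0635
F = 206.76 · e^(0.0635 × 21/12) = 206.76 × 1.117535 = 231.0615
Value of long forward = (F − K)·e^(−rT) = (231.0615 − 248.22) · e^(−0.0941·21/12)
= -17.1585 × 0.848169 = -14.55

-A$14.55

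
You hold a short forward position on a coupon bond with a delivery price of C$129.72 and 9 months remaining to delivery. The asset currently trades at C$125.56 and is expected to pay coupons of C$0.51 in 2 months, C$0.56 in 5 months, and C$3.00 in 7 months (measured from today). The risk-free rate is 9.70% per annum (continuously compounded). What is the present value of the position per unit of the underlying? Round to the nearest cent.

-C$1.07

PV(remaining coupons) I = 0.51·e^(−0.0970·2/12) + 0.56·e^(−0.0970·5/12) + 3.00·e^(−0.0970·7/12) = 3.8746
Current forward F = (S − I)·e^(rT) = (125.56 − 3.8746)·e^(0.0970·9/12) = 121.6854 × 1.075462 = 130.8680
Value (long) = (F − K)·e^(−rT) = (130.8680 − 129.72) × 0.929833 = 1.0674
Short position value = −(long value) = -C$1.07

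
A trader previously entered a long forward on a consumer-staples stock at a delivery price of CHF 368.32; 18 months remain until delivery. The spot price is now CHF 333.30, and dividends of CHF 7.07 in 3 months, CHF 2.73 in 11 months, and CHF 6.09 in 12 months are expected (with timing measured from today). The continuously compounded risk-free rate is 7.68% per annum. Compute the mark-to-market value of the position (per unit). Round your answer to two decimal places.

PV(remaining dividends) I = 7.07·e^(−0.0768·3/12) + 2.73·e^(−0.0768·11/12) + 6.09·e^(−0.0768·12/12) = 15.1198
Current forward F = (S − I)·e^(rT) = (333.30 − 15.1198)·e^(0.0768·18/12) = 318.1802 × 1.122098 = 357.0294
Value (long) = (F − K)·e^(−rT) = (357.0294 − 368.32) × 0.891188 = -10.0620
Value = -CHF 10.06

-CHF 10.06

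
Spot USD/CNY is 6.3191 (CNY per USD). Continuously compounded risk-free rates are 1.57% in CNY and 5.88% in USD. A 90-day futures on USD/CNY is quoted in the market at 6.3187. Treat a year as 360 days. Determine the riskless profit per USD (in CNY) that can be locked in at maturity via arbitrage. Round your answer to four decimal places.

0.0673 per USD (in CNY)

Fair futures: F* = S·e^(carry·T), with carry = (r_CNY − r_USD) = 0.0157 − 0.0588 = -0.0431
F* = 6.3191 · e^(-0.0431 × 90/360) = 6.3191 · e^-0.010775 = 6.3191 × 0.989283 = 6.2514
Market 6.3187 > fair 6.2514: forward overpriced → cash-and-carry (buy spot, short the forward).
At maturity, profit = |F_mkt − F*| = |6.3187 − 6.2514| = 0.0673 per USD (in CNY)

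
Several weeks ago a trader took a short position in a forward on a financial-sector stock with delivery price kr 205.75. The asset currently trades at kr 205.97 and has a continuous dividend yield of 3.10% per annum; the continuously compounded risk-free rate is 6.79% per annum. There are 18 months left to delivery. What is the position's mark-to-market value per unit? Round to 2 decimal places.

Current fair forward for the remaining 18 months: F = S·e^((r − q)·T), (r − q) = 0.0679 − 0.0310 = 0.0369
F = 205.97 · e^(0.0369 × 18/12) = 205.97 × 1.056910 = 217.6918
Value of long forward = (F − K)·e^(−rT) = (217.6918 − 205.75) · e^(−0.0679·18/12)
= 11.9418 × 0.903165 = 10.79
Short position value = −(long value) = -kr 10.79

-kr 10.79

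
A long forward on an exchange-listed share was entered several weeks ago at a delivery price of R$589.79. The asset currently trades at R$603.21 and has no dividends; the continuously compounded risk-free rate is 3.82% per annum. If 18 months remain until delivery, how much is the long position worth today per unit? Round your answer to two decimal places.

Current fair forward for the remaining 18 months: F = S·e^(r·T), r = 0.0382
F = 603.21 · e^(0.0382 × 18/12) = 603.21 × 1.058973 = 638.7831
Value of long forward = (F − K)·e^(−rT) = (638.7831 − 589.79) · e^(−0.0382·18/12)
= 48.9931 × 0.944311 = 46.26

R$46.26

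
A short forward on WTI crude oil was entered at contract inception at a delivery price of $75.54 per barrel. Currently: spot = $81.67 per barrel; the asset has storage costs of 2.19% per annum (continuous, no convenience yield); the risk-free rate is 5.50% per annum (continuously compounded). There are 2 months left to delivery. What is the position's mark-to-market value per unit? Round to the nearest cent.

-$7.12 per barrel

Current fair forward for the remaining 2 months: F = S·e^((r + u)·T), (r + u) = 0.0550 + 0.0219 = 0.0769
F = 81.67 · e^(0.0769 × 2/12) = 81.67 × 1.012899 = 82.7235
Value of long forward = (F − K)·e^(−rT) = (82.7235 − 75.54) · e^(−0.0550·2/12)
= 7.1835 × 0.990875 = 7.12
Short position value = −(long value) = -$7.12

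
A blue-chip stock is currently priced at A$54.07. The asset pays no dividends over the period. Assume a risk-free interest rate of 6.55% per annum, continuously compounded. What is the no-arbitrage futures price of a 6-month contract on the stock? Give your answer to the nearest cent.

F = S·e^(rT) = 54.07 · e^(0.0655 × 6/12)
= 54.07 · e^0.032750 = 54.07 × 1.033292
F = A$55.87

A$55.87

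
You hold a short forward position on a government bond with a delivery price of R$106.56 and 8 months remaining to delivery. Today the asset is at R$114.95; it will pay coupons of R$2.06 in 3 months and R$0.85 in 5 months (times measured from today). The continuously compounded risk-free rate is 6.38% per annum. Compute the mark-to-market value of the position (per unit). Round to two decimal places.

PV(remaining coupons) I = 2.06·e^(−0.0638·3/12) + 0.85·e^(−0.0638·5/12) = 2.8551
Current forward F = (S − I)·e^(rT) = (114.95 − 2.8551)·e^(0.0638·8/12) = 112.0949 × 1.043451 = 116.9655
Value (long) = (F − K)·e^(−rT) = (116.9655 − 106.56) × 0.958359 = 9.9722
Short position value = −(long value) = -R$9.97

-R$9.97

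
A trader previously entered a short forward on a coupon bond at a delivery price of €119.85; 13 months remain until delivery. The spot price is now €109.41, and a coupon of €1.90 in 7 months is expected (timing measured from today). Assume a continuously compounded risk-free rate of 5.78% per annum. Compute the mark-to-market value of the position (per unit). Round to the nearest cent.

€5.00

PV(remaining coupons) I = 1.90·e^(−0.0578·7/12) = 1.8370
Current forward F = (S − I)·e^(rT) = (109.41 − 1.8370)·e^(0.0578·13/12) = 107.5730 × 1.064619 = 114.5243
Value (long) = (F − K)·e^(−rT) = (114.5243 − 119.85) × 0.939303 = -5.0024
Short position value = −(long value) = €5.00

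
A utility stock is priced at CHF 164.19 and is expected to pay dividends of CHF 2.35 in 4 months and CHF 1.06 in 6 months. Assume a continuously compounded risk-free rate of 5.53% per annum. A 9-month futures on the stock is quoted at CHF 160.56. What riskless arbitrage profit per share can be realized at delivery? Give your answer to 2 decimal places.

PV(dividends) I = 2.35·e^(−0.0553·4/12) + 1.06·e^(−0.0553·6/12) = 3.3382
Fair futures F* = (S − I)·e^(rT) = (164.19 − 3.3382)·e^0.041475 = 160.8518 × 1.042347 = 167.6634
Market CHF 160.56 < fair 167.6634: forward underpriced → reverse cash-and-carry (short the stock, invest proceeds at r, pay the dividends, go long the forward).
Profit at T = |F_mkt − F*| = |160.56 − 167.6634| = CHF 7.10 per share

CHF 7.10 per share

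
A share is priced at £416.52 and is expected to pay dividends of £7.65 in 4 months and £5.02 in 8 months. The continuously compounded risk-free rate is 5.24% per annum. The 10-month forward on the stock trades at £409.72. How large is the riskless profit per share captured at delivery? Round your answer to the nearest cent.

PV(dividends) I = 7.65·e^(−0.0524·4/12) + 5.02·e^(−0.0524·8/12) = 12.3652
Fair forward F* = (S − I)·e^(rT) = (416.52 − 12.3652)·e^0.043667 = 404.1548 × 1.044634 = 422.1938
Market £409.72 < fair 422.1938: forward underpriced → reverse cash-and-carry (short the stock, invest proceeds at r, pay the dividends, go long the forward).
Profit at T = |F_mkt − F*| = |409.72 − 422.1938| = £12.47 per share

£12.47 per share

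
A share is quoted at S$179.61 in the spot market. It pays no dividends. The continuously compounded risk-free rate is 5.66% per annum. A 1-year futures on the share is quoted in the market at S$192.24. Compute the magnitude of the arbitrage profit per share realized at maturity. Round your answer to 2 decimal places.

Fair futures: F* = S·e^(carry·T), with carry = r = 0.0566
F* = 179.61 · e^(0.0566 × 1) = 179.61 · e^0.056600 = 179.61 × 1.058232 = S$190.0690
Market S$192.24 > fair S$190.0690: forward overpriced → cash-and-carry (buy spot, short the forward).
At maturity, profit = |F_mkt − F*| = |192.24 − 190.0690| = S$2.17 per share

S$2.17 per share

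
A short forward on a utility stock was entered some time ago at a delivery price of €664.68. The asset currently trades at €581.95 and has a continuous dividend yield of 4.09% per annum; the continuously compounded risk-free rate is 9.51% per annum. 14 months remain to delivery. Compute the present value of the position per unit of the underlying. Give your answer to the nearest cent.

€40.04

Current fair forward for the remaining 14 months: F = S·e^((r − q)·T), (r − q) = 0.0951 − 0.0409 = 0.0542
F = 581.95 · e^(0.0542 × 14/12) = 581.95 × 1.065275 = 619.9368
Value of long forward = (F − K)·e^(−rT) = (619.9368 − 664.68) · e^(−0.0951·14/12)
= -44.7432 × 0.894983 = -40.04
Short position value = −(long value) = €40.04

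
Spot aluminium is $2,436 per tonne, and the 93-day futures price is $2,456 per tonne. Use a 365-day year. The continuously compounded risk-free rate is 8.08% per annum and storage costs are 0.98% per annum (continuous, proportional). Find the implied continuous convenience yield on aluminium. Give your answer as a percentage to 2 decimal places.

F = S·e^((r+u−y)T) ⇒ (r+u−y) = ln(F/S)/T
ln(2456/2436) = 0.008177; /T ⇒ 0.032093
y = r + u − ln(F/S)/T = 0.0808 + 0.0098 − 0.032093 = 0.058507
y = 5.85%

5.85%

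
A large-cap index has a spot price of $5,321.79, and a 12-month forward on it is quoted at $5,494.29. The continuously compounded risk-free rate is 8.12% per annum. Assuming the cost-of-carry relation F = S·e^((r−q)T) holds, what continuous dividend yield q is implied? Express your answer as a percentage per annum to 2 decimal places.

From F = S·e^((r−q)T): (r − q) = ln(F/S)/T
ln(5494.29/5321.79) = ln(1.032414) = 0.031900
(r − q) = 0.031900 / (12/12) = 0.031900
q = r − ln(F/S)/T = 0.0812 − 0.031900 = 0.049300
q = 4.93%

4.93%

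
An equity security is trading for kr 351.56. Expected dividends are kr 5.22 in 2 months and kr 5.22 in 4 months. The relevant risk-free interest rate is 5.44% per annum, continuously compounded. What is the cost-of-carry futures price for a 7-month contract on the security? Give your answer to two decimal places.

kr 352.26

PV(dividends) I = 5.22·e^(−0.0544·2/12) + 5.22·e^(−0.0544·4/12)
I = 5.1729 + 5.1262 = 10.2991
F = (S − I)·e^(rT) = (351.56 − 10.2991) · e^(0.0544·7/12)
= 341.2609 · e^0.031733 = 341.2609 × 1.032242 = kr 352.26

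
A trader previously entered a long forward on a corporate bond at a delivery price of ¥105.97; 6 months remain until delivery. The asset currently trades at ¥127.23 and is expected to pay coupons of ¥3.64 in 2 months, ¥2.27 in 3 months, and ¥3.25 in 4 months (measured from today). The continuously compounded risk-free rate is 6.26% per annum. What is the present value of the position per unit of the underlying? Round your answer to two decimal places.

¥15.51

PV(remaining coupons) I = 3.64·e^(−0.0626·2/12) + 2.27·e^(−0.0626·3/12) + 3.25·e^(−0.0626·4/12) = 9.0199
Current forward F = (S − I)·e^(rT) = (127.23 − 9.0199)·e^(0.0626·6/12) = 118.2101 × 1.031795 = 121.9686
Value (long) = (F − K)·e^(−rT) = (121.9686 − 105.97) × 0.969185 = 15.5056
Value = ¥15.51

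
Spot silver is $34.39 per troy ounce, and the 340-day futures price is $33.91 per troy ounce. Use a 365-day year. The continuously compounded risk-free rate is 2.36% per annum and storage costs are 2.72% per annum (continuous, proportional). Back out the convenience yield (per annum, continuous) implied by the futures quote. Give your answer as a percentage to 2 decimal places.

F = S·e^((r+u−y)T) ⇒ (r+u−y) = ln(F/S)/T
ln(33.91/34.39) = -0.014056; /T ⇒ -0.015090
y = r + u − ln(F/S)/T = 0.0236 + 0.0272 + 0.015090 = 0.065890
y = 6.59%

6.59%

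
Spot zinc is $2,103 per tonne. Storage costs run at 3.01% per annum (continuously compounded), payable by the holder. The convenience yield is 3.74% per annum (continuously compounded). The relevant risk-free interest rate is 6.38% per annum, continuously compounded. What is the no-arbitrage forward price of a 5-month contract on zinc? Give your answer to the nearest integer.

Net carry = r + u − y = 0.0638 + 0.0301 − 0.0374 = 0.0565
F = S·e^((r+u−y)T) = 2103 · e^(0.0565 × 5/12) = 2103 · e^0.023542
= 2103 × 1.023821 = $2,153 per tonne

$2,153 per tonne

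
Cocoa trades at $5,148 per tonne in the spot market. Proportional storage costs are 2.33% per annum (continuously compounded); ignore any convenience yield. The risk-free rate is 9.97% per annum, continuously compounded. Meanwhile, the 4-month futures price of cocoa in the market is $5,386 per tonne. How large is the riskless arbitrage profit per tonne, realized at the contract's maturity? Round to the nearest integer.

Fair futures: F* = S·e^(carry·T), with carry = (r + u) = 0.0997 + 0.0233 = 0.1230
F* = 5148 · e^(0.1230 × 4/12) = 5148 · e^0.041000 = 5148 × 1.041852 = $5363.4541
Market $5386 > fair $5363.4541: forward overpriced → cash-and-carry (buy spot, short the forward).
At maturity, profit = |F_mkt − F*| = |5386 − 5363.4541| = $23 per tonne

$23 per tonne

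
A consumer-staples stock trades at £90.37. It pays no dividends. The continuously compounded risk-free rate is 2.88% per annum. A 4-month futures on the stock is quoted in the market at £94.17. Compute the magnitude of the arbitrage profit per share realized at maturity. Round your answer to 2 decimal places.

Fair futures: F* = S·e^(carry·T), with carry = r = 0.0288
F* = 90.37 · e^(0.0288 × 4/12) = 90.37 · e^0.009600 = 90.37 × 1.009646 = £91.2417
Market £94.17 > fair £91.2417: forward overpriced → cash-and-carry (buy spot, short the forward).
At maturity, profit = |F_mkt − F*| = |94.17 − 91.2417| = £2.93 per share

£2.93 per share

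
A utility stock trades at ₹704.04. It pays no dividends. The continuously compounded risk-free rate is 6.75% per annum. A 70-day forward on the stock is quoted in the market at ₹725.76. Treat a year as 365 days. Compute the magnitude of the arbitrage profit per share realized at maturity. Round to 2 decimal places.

Fair forward: F* = S·e^(carry·T), with carry = r = 0.0675
F* = 704.04 · e^(0.0675 × 70/365) = 704.04 · e^0.012945 = 704.04 × 1.013029 = ₹713.2129
Market ₹725.76 > fair ₹713.2129: forward overpriced → cash-and-carry (buy spot, short the forward).
At maturity, profit = |F_mkt − F*| = |725.76 − 713.2129| = ₹12.55 per share

₹12.55 per share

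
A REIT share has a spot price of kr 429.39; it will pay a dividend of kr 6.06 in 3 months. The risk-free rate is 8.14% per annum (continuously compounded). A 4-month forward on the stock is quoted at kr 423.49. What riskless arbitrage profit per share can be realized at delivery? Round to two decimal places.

kr 11.61 per share

PV(dividends) I = 6.06·e^(−0.0814·3/12) = 5.9379
Fair forward F* = (S − I)·e^(rT) = (429.39 − 5.9379)·e^0.027133 = 423.4521 × 1.027504 = 435.0987
Market kr 423.49 < fair 435.0987: forward underpriced → reverse cash-and-carry (short the stock, invest proceeds at r, pay the dividends, go long the forward).
Profit at T = |F_mkt − F*| = |423.49 − 435.0987| = kr 11.61 per share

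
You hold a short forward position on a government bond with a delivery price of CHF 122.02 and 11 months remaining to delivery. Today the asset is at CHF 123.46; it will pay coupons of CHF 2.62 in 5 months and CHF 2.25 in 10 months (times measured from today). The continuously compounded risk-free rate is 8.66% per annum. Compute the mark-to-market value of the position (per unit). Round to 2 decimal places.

PV(remaining coupons) I = 2.62·e^(−0.0866·5/12) + 2.25·e^(−0.0866·10/12) = 4.6205
Current forward F = (S − I)·e^(rT) = (123.46 − 4.6205)·e^(0.0866·11/12) = 118.8395 × 1.082619 = 128.6579
Value (long) = (F − K)·e^(−rT) = (128.6579 − 122.02) × 0.923686 = 6.1313
Short position value = −(long value) = -CHF 6.13

-CHF 6.13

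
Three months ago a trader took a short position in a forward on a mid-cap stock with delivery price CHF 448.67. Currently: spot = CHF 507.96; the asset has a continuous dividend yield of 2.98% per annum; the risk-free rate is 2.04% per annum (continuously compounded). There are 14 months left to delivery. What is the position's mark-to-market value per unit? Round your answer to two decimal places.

Current fair forward for the remaining 14 months: F = S·e^((r − q)·T), (r − q) = 0.0204 − 0.0298 = -0.0094
F = 507.96 · e^(-0.0094 × 14/12) = 507.96 × 0.989093 = 502.4197
Value of long forward = (F − K)·e^(−rT) = (502.4197 − 448.67) · e^(−0.0204·14/12)
= 53.7497 × 0.976481 = 52.49
Short position value = −(long value) = -CHF 52.49

-CHF 52.49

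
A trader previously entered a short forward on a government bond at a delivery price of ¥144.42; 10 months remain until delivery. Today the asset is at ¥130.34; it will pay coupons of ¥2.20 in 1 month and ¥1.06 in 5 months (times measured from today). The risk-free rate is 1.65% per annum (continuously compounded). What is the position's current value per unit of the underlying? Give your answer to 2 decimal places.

PV(remaining coupons) I = 2.20·e^(−0.0165·1/12) + 1.06·e^(−0.0165·5/12) = 3.2497
Current forward F = (S − I)·e^(rT) = (130.34 − 3.2497)·e^(0.0165·10/12) = 127.0903 × 1.013845 = 128.8499
Value (long) = (F − K)·e^(−rT) = (128.8499 − 144.42) × 0.986344 = -15.3575
Short position value = −(long value) = ¥15.36

¥15.36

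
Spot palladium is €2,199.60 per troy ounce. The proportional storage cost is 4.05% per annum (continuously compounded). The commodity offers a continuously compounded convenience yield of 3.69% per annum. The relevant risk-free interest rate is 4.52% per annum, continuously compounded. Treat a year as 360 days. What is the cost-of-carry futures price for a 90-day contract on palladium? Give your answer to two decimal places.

€2,226.60 per troy ounce

Net carry = r + u − y = 0.0452 + 0.0405 − 0.0369 = 0.0488
F = S·e^((r+u−y)T) = 2199.60 · e^(0.0488 × 90/360) = 2199.60 · e^0.01220000
= 2199.60 × 1.01227472 = €2,226.60 per troy ounce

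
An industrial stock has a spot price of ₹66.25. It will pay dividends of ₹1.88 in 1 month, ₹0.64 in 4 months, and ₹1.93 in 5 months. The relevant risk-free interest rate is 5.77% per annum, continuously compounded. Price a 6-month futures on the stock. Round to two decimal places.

PV(dividends) I = 1.88·e^(−0.0577·1/12) + 0.64·e^(−0.0577·4/12) + 1.93·e^(−0.0577·5/12)
I = 1.8710 + 0.6278 + 1.8842 = 4.3830
F = (S − I)·e^(rT) = (66.25 − 4.3830) · e^(0.0577·6/12)
= 61.8670 · e^0.028850 = 61.8670 × 1.029270 = ₹63.68

₹63.68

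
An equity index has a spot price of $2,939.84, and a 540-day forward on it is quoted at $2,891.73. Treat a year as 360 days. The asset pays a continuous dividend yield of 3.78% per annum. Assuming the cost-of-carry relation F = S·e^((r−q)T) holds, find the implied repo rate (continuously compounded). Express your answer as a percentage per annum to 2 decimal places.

2.68%

From F = S·e^((r−q)T): (r − q) = ln(F/S)/T
ln(2891.73/2939.84) = ln(0.983635) = -0.016500
(r − q) = -0.016500 / (540/360) = -0.011000
r = ln(F/S)/T + q = -0.011000 + 0.0378 = 0.026800
r = 2.68%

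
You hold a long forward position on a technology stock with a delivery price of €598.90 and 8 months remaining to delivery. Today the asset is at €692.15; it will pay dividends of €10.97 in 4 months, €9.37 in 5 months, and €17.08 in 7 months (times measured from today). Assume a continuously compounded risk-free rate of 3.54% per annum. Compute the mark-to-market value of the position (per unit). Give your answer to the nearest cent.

€70.41

PV(remaining dividends) I = 10.97·e^(−0.0354·4/12) + 9.37·e^(−0.0354·5/12) + 17.08·e^(−0.0354·7/12) = 36.8050
Current forward F = (S − I)·e^(rT) = (692.15 − 36.8050)·e^(0.0354·8/12) = 655.3450 × 1.023881 = 670.9953
Value (long) = (F − K)·e^(−rT) = (670.9953 − 598.90) × 0.976676 = 70.4137
Value = €70.41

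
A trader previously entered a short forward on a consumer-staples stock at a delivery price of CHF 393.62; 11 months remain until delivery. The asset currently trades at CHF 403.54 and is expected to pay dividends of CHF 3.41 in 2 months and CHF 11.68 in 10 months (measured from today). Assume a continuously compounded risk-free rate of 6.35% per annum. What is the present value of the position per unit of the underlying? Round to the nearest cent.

PV(remaining dividends) I = 3.41·e^(−0.0635·2/12) + 11.68·e^(−0.0635·10/12) = 14.4521
Current forward F = (S − I)·e^(rT) = (403.54 − 14.4521)·e^(0.0635·11/12) = 389.0879 × 1.059936 = 412.4083
Value (long) = (F − K)·e^(−rT) = (412.4083 − 393.62) × 0.943453 = 17.7259
Short position value = −(long value) = -CHF 17.73

-CHF 17.73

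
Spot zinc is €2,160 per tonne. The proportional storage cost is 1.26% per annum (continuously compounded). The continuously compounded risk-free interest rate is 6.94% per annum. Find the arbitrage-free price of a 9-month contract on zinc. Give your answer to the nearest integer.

€2,297 per tonne

Net carry = r + u − y = 0.0694 + 0.0126 − 0.0000 = 0.0820
F = S·e^((r+u−y)T) = 2160 · e^(0.0820 × 9/12) = 2160 · e^0.061500
= 2160 × 1.063430 = €2,297 per tonne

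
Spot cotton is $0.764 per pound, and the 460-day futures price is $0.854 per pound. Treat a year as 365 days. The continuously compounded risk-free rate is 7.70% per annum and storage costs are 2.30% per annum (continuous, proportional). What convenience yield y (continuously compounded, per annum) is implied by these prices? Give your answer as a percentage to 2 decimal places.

F = S·e^((r+u−y)T) ⇒ (r+u−y) = ln(F/S)/T
ln(0.854/0.764) = 0.111363; /T ⇒ 0.088364
y = r + u − ln(F/S)/T = 0.0770 + 0.0230 − 0.088364 = 0.011636
y = 1.16%

1.16%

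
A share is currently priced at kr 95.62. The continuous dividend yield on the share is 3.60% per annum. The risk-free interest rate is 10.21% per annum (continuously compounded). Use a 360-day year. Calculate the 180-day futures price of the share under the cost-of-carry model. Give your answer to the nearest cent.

F = S·e^((r − q)T) = 95.62 · e^((0.1021 − 0.0360) × 180/360)
= 95.62 · e^0.033050 = 95.62 × 1.033602
F = kr 98.83

kr 98.83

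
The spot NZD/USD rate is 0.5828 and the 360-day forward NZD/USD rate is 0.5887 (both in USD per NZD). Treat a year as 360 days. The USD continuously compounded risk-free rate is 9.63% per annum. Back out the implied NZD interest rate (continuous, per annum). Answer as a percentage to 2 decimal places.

8.62%

F = S·e^((r_USD − r_NZD)T) ⇒ r_NZD = r_USD − ln(F/S)/T
ln(0.5887/0.5828) = 0.010073; /(360/360) = 0.010073
r_NZD = 0.0963 − 0.010073 = 0.086227
r_NZD = 8.62%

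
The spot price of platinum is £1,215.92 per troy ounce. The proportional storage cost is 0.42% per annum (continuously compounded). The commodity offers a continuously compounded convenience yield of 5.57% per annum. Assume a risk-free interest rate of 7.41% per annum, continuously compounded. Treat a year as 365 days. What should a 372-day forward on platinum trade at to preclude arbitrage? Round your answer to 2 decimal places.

£1,244.25 per troy ounce

Net carry = r + u − y = 0.0741 + 0.0042 − 0.0557 = 0.0226
F = S·e^((r+u−y)T) = 1215.92 · e^(0.0226 × 372/365) = 1215.92 · e^0.02303342
= 1215.92 × 1.02330074 = £1,244.25 per troy ounce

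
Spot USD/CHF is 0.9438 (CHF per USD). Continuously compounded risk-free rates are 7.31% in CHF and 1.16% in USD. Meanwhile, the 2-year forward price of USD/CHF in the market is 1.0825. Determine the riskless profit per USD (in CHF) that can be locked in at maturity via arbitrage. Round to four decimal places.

0.0152 per USD (in CHF)

Fair forward: F* = S·e^(carry·T), with carry = (r_CHF − r_USD) = 0.0731 − 0.0116 = 0.0615
F* = 0.9438 · e^(0.0615 × 2) = 0.9438 · e^0.123000 = 0.9438 × 1.130884 = 1.0673
Market 1.0825 > fair 1.0673: forward overpriced → cash-and-carry (buy spot, short the forward).
At maturity, profit = |F_mkt − F*| = |1.0825 − 1.0673| = 0.0152 per USD (in CHF)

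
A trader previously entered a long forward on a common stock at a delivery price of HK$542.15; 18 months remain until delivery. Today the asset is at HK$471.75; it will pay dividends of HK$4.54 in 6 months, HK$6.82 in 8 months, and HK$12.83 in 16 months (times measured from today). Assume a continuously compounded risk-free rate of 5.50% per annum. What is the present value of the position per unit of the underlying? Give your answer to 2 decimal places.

-HK$50.38

PV(remaining dividends) I = 4.54·e^(−0.0550·6/12) + 6.82·e^(−0.0550·8/12) + 12.83·e^(−0.0550·16/12) = 22.9141
Current forward F = (S − I)·e^(rT) = (471.75 − 22.9141)·e^(0.0550·18/12) = 448.8359 × 1.085999 = 487.4353
Value (long) = (F − K)·e^(−rT) = (487.4353 − 542.15) × 0.920811 = -50.3819
Value = -HK$50.38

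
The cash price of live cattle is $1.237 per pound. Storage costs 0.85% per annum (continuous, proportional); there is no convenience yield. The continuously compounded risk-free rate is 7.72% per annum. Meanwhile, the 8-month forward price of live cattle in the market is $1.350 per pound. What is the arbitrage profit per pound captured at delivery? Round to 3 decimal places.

Fair forward: F* = S·e^(carry·T), with carry = (r + u) = 0.0772 + 0.0085 = 0.0857
F* = 1.237 · e^(0.0857 × 8/12) = 1.237 · e^0.057133 = 1.237 × 1.058797 = $1.3097
Market $1.350 > fair $1.3097: forward overpriced → cash-and-carry (buy spot, short the forward).
At maturity, profit = |F_mkt − F*| = |1.350 − 1.3097| = $0.040 per pound

$0.040 per pound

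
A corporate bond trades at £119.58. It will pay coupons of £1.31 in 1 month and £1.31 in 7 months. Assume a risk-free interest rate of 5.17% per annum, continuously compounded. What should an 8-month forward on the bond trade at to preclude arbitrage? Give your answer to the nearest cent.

£121.11

PV(coupons) I = 1.31·e^(−0.0517·1/12) + 1.31·e^(−0.0517·7/12)
I = 1.3044 + 1.2711 = 2.5755
F = (S − I)·e^(rT) = (119.58 − 2.5755) · e^(0.0517·8/12)
= 117.0045 · e^0.034467 = 117.0045 × 1.035068 = £121.11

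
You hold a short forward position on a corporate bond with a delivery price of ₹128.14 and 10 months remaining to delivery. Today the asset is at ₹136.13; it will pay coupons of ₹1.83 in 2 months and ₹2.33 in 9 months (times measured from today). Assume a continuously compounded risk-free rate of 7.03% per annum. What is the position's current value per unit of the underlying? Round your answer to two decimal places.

-₹11.26

PV(remaining coupons) I = 1.83·e^(−0.0703·2/12) + 2.33·e^(−0.0703·9/12) = 4.0190
Current forward F = (S − I)·e^(rT) = (136.13 − 4.0190)·e^(0.0703·10/12) = 132.1110 × 1.060333 = 140.0817
Value (long) = (F − K)·e^(−rT) = (140.0817 − 128.14) × 0.943100 = 11.2622
Short position value = −(long value) = -₹11.26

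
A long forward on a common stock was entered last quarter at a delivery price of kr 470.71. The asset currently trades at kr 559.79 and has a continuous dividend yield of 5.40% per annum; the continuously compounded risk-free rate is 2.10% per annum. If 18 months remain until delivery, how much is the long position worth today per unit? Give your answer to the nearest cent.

kr 60.12

Current fair forward for the remaining 18 months: F = S·e^((r − q)·T), (r − q) = 0.0210 − 0.0540 = -0.0330
F = 559.79 · e^(-0.0330 × 18/12) = 559.79 × 0.951705 = 532.7549
Value of long forward = (F − K)·e^(−rT) = (532.7549 − 470.71) · e^(−0.0210·18/12)
= 62.0449 × 0.968991 = 60.12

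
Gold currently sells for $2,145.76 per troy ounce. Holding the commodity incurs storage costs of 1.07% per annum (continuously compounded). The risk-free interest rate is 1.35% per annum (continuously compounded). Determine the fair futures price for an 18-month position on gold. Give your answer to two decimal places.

$2,225.08 per troy ounce

Net carry = r + u − y = 0.0135 + 0.0107 − 0.0000 = 0.0242
F = S·e^((r+u−y)T) = 2145.76 · e^(0.0242 × 18/12) = 2145.76 · e^0.03630000
= 2145.76 × 1.03696689 = $2,225.08 per troy ounce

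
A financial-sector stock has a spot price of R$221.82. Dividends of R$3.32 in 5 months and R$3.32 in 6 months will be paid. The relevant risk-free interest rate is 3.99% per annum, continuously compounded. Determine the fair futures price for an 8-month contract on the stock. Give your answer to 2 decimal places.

PV(dividends) I = 3.32·e^(−0.0399·5/12) + 3.32·e^(−0.0399·6/12)
I = 3.2653 + 3.2544 = 6.5197
F = (S − I)·e^(rT) = (221.82 − 6.5197) · e^(0.0399·8/12)
= 215.3003 · e^0.026600 = 215.3003 × 1.026957 = R$221.10

R$221.10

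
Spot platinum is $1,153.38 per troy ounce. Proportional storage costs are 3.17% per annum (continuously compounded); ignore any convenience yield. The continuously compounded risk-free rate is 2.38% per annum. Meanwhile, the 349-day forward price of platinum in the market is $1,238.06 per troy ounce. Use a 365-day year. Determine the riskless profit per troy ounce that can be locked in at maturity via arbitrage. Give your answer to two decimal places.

$21.82 per troy ounce

Fair forward: F* = S·e^(carry·T), with carry = (r + u) = 0.0238 + 0.0317 = 0.0555
F* = 1153.38 · e^(0.0555 × 349/365) = 1153.38 · e^0.05306712 = 1153.38 × 1.05450042 = $1216.2397
Market $1238.06 > fair $1216.2397: forward overpriced → cash-and-carry (buy spot, short the forward).
At maturity, profit = |F_mkt − F*| = |1238.06 − 1216.2397| = $21.82 per troy ounce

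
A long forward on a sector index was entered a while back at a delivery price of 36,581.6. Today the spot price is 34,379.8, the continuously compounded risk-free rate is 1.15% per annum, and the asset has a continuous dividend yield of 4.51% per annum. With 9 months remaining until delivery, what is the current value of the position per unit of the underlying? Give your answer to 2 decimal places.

Current fair forward for the remaining 9 months: F = S·e^((r − q)·T), (r − q) = 0.0115 − 0.0451 = -0.0336
F = 34379.8 · e^(-0.0336 × 9/12) = 34379.8 × 0.97511487 = 33524.2542
Value of long forward = (F − K)·e^(−rT) = (33524.2542 − 36581.6) · e^(−0.0115·9/12)
= -3057.3458 × 0.99141209 = -3031.09

-3031.09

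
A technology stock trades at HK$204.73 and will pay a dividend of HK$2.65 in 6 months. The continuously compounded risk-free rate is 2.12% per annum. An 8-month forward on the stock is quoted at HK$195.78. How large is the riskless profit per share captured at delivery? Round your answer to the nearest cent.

HK$9.20 per share

PV(dividends) I = 2.65·e^(−0.0212·6/12) = 2.6221
Fair forward F* = (S − I)·e^(rT) = (204.73 − 2.6221)·e^0.014133 = 202.1079 × 1.014233 = 204.9845
Market HK$195.78 < fair 204.9845: forward underpriced → reverse cash-and-carry (short the stock, invest proceeds at r, pay the dividends, go long the forward).
Profit at T = |F_mkt − F*| = |195.78 − 204.9845| = HK$9.20 per share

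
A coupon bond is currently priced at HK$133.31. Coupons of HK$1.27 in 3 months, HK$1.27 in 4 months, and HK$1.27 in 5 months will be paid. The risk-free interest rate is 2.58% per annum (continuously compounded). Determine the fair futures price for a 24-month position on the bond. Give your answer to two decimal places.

PV(coupons) I = 1.27·e^(−0.0258·3/12) + 1.27·e^(−0.0258·4/12) + 1.27·e^(−0.0258·5/12)
I = 1.2618 + 1.2591 + 1.2564 = 3.7773
F = (S − I)·e^(rT) = (133.31 − 3.7773) · e^(0.0258·24/12)
= 129.5327 · e^0.051600 = 129.5327 × 1.052954 = HK$136.39

HK$136.39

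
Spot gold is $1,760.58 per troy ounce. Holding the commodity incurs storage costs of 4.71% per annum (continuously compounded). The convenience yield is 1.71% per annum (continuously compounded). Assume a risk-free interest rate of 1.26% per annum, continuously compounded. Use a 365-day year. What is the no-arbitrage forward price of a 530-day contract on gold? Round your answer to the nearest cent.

$1,872.92 per troy ounce

Net carry = r + u − y = 0.0126 + 0.0471 − 0.0171 = 0.0426
F = S·e^((r+u−y)T) = 1760.58 · e^(0.0426 × 530/365) = 1760.58 · e^0.06185753
= 1760.58 × 1.06381077 = $1,872.92 per troy ounce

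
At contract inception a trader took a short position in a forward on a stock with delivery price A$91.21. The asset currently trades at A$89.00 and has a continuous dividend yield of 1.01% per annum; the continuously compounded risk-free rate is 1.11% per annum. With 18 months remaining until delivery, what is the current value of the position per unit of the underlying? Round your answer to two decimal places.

A$2.04

Current fair forward for the remaining 18 months: F = S·e^((r − q)·T), (r − q) = 0.0111 − 0.0101 = 0.0010
F = 89.00 · e^(0.0010 × 18/12) = 89.00 × 1.001501 = 89.1336
Value of long forward = (F − K)·e^(−rT) = (89.1336 − 91.21) · e^(−0.0111·18/12)
= -2.0764 × 0.983488 = -2.04
Short position value = −(long value) = A$2.04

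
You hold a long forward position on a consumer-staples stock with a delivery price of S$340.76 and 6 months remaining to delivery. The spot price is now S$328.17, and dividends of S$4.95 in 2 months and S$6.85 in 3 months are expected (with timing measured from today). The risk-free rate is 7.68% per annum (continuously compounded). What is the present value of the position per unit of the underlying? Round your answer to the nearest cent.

-S$11.36

PV(remaining dividends) I = 4.95·e^(−0.0768·2/12) + 6.85·e^(−0.0768·3/12) = 11.6068
Current forward F = (S − I)·e^(rT) = (328.17 − 11.6068)·e^(0.0768·6/12) = 316.5632 × 1.039147 = 328.9557
Value (long) = (F − K)·e^(−rT) = (328.9557 − 340.76) × 0.962328 = -11.3596
Value = -S$11.36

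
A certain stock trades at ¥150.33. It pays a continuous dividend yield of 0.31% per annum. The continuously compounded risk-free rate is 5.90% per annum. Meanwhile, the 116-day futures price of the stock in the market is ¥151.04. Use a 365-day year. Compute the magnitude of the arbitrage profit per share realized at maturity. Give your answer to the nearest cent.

Fair futures: F* = S·e^(carry·T), with carry = (r − q) = 0.0590 − 0.0031 = 0.0559
F* = 150.33 · e^(0.0559 × 116/365) = 150.33 · e^0.017765 = 150.33 × 1.017924 = ¥153.0245
Market ¥151.04 < fair ¥153.0245: forward underpriced → reverse cash-and-carry (short spot, go long the forward).
At maturity, profit = |F_mkt − F*| = |151.04 − 153.0245| = ¥1.98 per share

¥1.98 per share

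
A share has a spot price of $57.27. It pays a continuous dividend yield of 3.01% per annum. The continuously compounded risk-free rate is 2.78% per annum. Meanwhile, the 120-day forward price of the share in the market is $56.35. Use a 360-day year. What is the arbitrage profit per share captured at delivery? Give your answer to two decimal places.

$0.88 per share

Fair forward: F* = S·e^(carry·T), with carry = (r − q) = 0.0278 − 0.0301 = -0.0023
F* = 57.27 · e^(-0.0023 × 120/360) = 57.27 · e^-0.000767 = 57.27 × 0.999233 = $57.2261
Market $56.35 < fair $57.2261: forward underpriced → reverse cash-and-carry (short spot, go long the forward).
At maturity, profit = |F_mkt − F*| = |56.35 − 57.2261| = $0.88 per share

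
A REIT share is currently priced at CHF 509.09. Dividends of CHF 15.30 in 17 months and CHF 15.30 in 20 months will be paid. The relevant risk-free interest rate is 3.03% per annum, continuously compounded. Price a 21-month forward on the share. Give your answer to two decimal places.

PV(dividends) I = 15.30·e^(−0.0303·17/12) + 15.30·e^(−0.0303·20/12)
I = 14.6571 + 14.5465 = 29.2036
F = (S − I)·e^(rT) = (509.09 − 29.2036) · e^(0.0303·21/12)
= 479.8864 · e^0.053025 = 479.8864 × 1.054456 = CHF 506.02

CHF 506.02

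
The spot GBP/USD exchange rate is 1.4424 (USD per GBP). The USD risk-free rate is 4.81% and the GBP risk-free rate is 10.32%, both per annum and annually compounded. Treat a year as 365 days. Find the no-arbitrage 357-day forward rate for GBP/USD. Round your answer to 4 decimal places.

1.3719

By covered interest parity, F = S · (1+r_USD)^T / (1+r_GBP)^T
= 1.4424 × 1.047021 / 1.100828 = 1.4424 × 0.951121
F = 1.3719 USD per GBP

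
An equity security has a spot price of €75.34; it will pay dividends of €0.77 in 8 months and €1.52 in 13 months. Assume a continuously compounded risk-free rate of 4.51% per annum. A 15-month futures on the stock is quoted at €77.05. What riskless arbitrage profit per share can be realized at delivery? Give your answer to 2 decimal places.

€0.34 per share

PV(dividends) I = 0.77·e^(−0.0451·8/12) + 1.52·e^(−0.0451·13/12) = 2.1947
Fair futures F* = (S − I)·e^(rT) = (75.34 − 2.1947)·e^0.056375 = 73.1453 × 1.057994 = 77.3873
Market €77.05 < fair 77.3873: forward underpriced → reverse cash-and-carry (short the stock, invest proceeds at r, pay the dividends, go long the forward).
Profit at T = |F_mkt − F*| = |77.05 − 77.3873| = €0.34 per share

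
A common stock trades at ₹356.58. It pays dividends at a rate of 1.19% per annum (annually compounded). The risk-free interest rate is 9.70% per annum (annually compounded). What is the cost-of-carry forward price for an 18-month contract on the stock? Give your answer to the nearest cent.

₹402.50

F = S · (1+r)^T / (1+q)^T
= 356.58 × 1.148973 / 1.017903 = 356.58 × 1.128765
F = ₹402.50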